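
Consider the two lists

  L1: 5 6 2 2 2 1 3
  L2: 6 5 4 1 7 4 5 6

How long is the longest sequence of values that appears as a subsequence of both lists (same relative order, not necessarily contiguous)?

2

Let dp[i][j] be the LCS length of the first i values of L1 and the first j values of L2. dp[i][j] = dp[i-1][j-1]+1 when the i-th and j-th values match, else max(dp[i-1][j], dp[i][j-1]).
    ·  6  5  4  1  7  4  5  6
 ·  0  0  0  0  0  0  0  0  0
 5  0  0  1  1  1  1  1  1  1
 6  0  1  1  1  1  1  1  1  2
 2  0  1  1  1  1  1  1  1  2
 2  0  1  1  1  1  1  1  1  2
 2  0  1  1  1  1  1  1  1  2
 1  0  1  1  1  2  2  2  2  2
 3  0  1  1  1  2  2  2  2  2
dp[7][8] = 2. One LCS (by backtracking along matches): 5, 6.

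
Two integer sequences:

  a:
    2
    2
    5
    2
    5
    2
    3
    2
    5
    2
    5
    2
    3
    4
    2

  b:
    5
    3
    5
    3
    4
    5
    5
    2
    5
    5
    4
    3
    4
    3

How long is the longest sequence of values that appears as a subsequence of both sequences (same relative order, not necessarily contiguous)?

8

Pick 5 [3,1], then 5 [5,3], then 3 [7,4], then 2 [8,8], then 5 [9,9], then 5 [11,10], then 3 [13,12], then 4 [14,13]; all 8 values appear in both, in order. The LCS DP gives dp[15][14] = 8, so this is optimal.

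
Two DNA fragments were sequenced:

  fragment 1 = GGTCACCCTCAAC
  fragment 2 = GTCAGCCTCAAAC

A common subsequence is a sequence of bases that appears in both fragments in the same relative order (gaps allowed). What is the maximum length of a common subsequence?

Taking G [2,1]; then T [3,2]; then C [4,3]; then A [5,4]; then C [7,6]; then C [8,7]; then T [9,8]; then C [10,9]; then A [11,11]; then A [12,12]; then C [13,13] gives a common subsequence of length 11. dp[13][13] = 11 confirms this is the maximum.

11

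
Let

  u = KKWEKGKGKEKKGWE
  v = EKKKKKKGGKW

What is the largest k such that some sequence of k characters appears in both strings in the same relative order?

8

One common subsequence of length 8: K (u #1, v #2), K (u #2, v #3), K (u #5, v #4), K (u #7, v #5), K (u #9, v #6), K (u #11, v #7), K (u #12, v #10), W (u #14, v #11). Since dp[15][11] = 8, nothing longer is possible.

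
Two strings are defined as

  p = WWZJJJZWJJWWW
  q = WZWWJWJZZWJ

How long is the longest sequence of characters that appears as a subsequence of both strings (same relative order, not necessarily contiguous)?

7

One common subsequence of length 7: W [1,3], W [2,4], J [4,5], J [5,7], Z [7,9], W [8,10], J [10,11]. Since dp[13][11] = 7, nothing longer is possible.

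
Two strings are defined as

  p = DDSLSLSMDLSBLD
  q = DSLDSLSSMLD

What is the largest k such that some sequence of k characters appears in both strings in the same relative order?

9

One common subsequence of length 9: D [1,1] → D [2,4] → S [3,5] → L [4,6] → S [5,7] → S [7,8] → M [8,9] → L [13,10] → D [14,11]. Since dp[14][11] = 9, nothing longer is possible.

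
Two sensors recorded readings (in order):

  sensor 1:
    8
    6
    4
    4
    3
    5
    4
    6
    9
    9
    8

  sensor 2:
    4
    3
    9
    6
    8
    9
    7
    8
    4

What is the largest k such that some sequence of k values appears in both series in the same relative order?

Taking 4 (sensor 1 #4, sensor 2 #1), then 3 (sensor 1 #5, sensor 2 #2), then 6 (sensor 1 #8, sensor 2 #4), then 9 (sensor 1 #9, sensor 2 #6), then 8 (sensor 1 #11, sensor 2 #8) gives a common subsequence of length 5, and the DP table's final entry dp[11][9] is also 5, so no common subsequence is longer.

5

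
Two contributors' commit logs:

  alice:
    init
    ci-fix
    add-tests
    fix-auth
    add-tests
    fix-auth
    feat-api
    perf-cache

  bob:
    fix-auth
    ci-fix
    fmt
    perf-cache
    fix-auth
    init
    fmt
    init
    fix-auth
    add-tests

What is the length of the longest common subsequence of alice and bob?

3

Match init at alice[1]=bob[8]; then fix-auth at alice[4]=bob[9]; then add-tests at alice[5]=bob[10] — 3 commits in the same relative order in both. dp[8][10] = 3 confirms this is the maximum.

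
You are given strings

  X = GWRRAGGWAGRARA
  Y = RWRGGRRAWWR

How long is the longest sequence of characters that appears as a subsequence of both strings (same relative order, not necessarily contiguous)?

7

Match W [2,2] → R [4,3] → G [6,4] → G [7,5] → R [11,7] → A [12,8] → R [13,11] — 7 characters in the same relative order in both, and the DP table's final entry dp[14][11] is also 7, so no common subsequence is longer.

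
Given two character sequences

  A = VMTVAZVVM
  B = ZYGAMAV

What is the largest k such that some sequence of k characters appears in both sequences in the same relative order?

Let dp[i][j] be the LCS length of the first i characters of A and the first j characters of B. dp[i][j] = dp[i-1][j-1]+1 when the i-th and j-th characters match, else max(dp[i-1][j], dp[i][j-1]).
    ·  Z  Y  G  A  M  A  V
 ·  0  0  0  0  0  0  0  0
 V  0  0  0  0  0  0  0  1
 M  0  0  0  0  0  1  1  1
 T  0  0  0  0  0  1  1  1
 V  0  0  0  0  0  1  1  2
 A  0  0  0  0  1  1  2  2
 Z  0  1  1  1  1  1  2  2
 V  0  1  1  1  1  1  2  3
 V  0  1  1  1  1  1  2  3
 M  0  1  1  1  1  2  2  3
dp[9][7] = 3. One LCS (by backtracking along matches): MAV.

3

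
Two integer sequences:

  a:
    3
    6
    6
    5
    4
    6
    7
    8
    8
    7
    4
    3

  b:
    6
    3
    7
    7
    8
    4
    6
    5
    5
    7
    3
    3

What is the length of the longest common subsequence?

5

Taking 3 (a #1, b #2), 6 (a #2, b #7), 5 (a #4, b #9), 7 (a #7, b #10), 3 (a #12, b #12) gives a common subsequence of length 5. dp[12][12] = 5 confirms this is the maximum.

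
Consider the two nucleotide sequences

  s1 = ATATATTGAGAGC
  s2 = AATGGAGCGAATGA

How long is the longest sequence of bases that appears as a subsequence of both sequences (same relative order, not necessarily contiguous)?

One common subsequence of length 8: A at s1[1]=s2[1], A at s1[3]=s2[2], T at s1[4]=s2[3], A at s1[5]=s2[6], G at s1[8]=s2[9], A at s1[9]=s2[11], G at s1[10]=s2[13], A at s1[11]=s2[14]. The LCS DP gives dp[13][14] = 8, so this is optimal.

8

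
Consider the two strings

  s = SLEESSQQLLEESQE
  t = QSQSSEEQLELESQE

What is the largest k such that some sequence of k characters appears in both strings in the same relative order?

10

Match S at s[1]=t[5], then E at s[3]=t[6], then E at s[4]=t[7], then Q at s[8]=t[8], then L at s[9]=t[9], then L at s[10]=t[11], then E at s[12]=t[12], then S at s[13]=t[13], then Q at s[14]=t[14], then E at s[15]=t[15] — 10 characters in the same relative order in both. dp[15][15] = 10 confirms this is the maximum.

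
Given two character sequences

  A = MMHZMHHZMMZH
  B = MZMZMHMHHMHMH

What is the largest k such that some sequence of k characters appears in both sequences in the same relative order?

Taking M at A[1]=B[3] → M at A[2]=B[5] → H at A[3]=B[6] → M at A[5]=B[7] → H at A[6]=B[8] → H at A[7]=B[9] → M at A[9]=B[10] → M at A[10]=B[12] → H at A[12]=B[13] gives a common subsequence of length 9. dp[12][13] = 9 confirms this is the maximum.

9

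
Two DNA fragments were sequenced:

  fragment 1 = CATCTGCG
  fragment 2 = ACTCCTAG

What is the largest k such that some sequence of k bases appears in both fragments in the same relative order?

5

One common subsequence of length 5: C (fragment 1 #1, fragment 2 #2), then T (fragment 1 #3, fragment 2 #3), then C (fragment 1 #4, fragment 2 #5), then T (fragment 1 #5, fragment 2 #6), then G (fragment 1 #8, fragment 2 #8). Since dp[8][8] = 5, nothing longer is possible.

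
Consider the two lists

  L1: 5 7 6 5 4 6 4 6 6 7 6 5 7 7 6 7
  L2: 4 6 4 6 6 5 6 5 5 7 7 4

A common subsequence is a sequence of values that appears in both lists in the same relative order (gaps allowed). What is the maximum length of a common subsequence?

Taking 4 at L1[5]=L2[1] → 6 at L1[6]=L2[2] → 4 at L1[7]=L2[3] → 6 at L1[8]=L2[4] → 6 at L1[9]=L2[5] → 6 at L1[11]=L2[7] → 5 at L1[12]=L2[9] → 7 at L1[13]=L2[10] → 7 at L1[14]=L2[11] gives a common subsequence of length 9. The LCS DP gives dp[16][12] = 9, so this is optimal.

9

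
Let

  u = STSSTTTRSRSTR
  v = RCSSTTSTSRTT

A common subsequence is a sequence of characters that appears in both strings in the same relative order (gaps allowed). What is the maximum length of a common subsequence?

Match S [3,3], then S [4,4], then T [5,5], then T [6,6], then T [7,8], then S [9,9], then R [10,10], then T [12,12] — 8 characters in the same relative order in both, and the DP table's final entry dp[13][12] is also 8, so no common subsequence is longer.

8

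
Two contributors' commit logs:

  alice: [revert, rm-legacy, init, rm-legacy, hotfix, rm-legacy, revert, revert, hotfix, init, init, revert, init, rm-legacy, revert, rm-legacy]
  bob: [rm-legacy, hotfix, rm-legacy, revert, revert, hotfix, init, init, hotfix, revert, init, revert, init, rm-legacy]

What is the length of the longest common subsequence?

12

One common subsequence of length 12: rm-legacy at alice[4]=bob[1]; then hotfix at alice[5]=bob[2]; then rm-legacy at alice[6]=bob[3]; then revert at alice[7]=bob[4]; then revert at alice[8]=bob[5]; then hotfix at alice[9]=bob[6]; then init at alice[10]=bob[7]; then init at alice[11]=bob[8]; then revert at alice[12]=bob[10]; then init at alice[13]=bob[11]; then revert at alice[15]=bob[12]; then rm-legacy at alice[16]=bob[14], and the DP table's final entry dp[16][14] is also 12, so no common subsequence is longer.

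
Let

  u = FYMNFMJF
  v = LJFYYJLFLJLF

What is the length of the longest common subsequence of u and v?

5

Let dp[i][j] be the LCS length of the first i characters of u and the first j characters of v. dp[i][j] = dp[i-1][j-1]+1 when the i-th and j-th characters match, else max(dp[i-1][j], dp[i][j-1]).
    ·  L  J  F  Y  Y  J  L  F  L  J  L  F
 ·  0  0  0  0  0  0  0  0  0  0  0  0  0
 F  0  0  0  1  1  1  1  1  1  1  1  1  1
 Y  0  0  0  1  2  2  2  2  2  2  2  2  2
 M  0  0  0  1  2  2  2  2  2  2  2  2  2
 N  0  0  0  1  2  2  2  2  2  2  2  2  2
 F  0  0  0  1  2  2  2  2  3  3  3  3  3
 M  0  0  0  1  2  2  2  2  3  3  3  3  3
 J  0  0  1  1  2  2  3  3  3  3  4  4  4
 F  0  0  1  2  2  2  3  3  4  4  4  4  5
dp[8][12] = 5. One LCS (by backtracking along matches): FYFJF.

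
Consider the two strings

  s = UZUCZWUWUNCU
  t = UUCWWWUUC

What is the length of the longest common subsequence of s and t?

Pick U (s #1, t #1), then U (s #3, t #2), then C (s #4, t #3), then W (s #6, t #6), then U (s #7, t #7), then U (s #9, t #8), then C (s #11, t #9); all 7 characters appear in both, in order, and the DP table's final entry dp[12][9] is also 7, so no common subsequence is longer.

7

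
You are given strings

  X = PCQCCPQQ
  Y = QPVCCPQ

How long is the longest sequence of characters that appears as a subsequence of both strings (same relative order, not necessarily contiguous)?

Let dp[i][j] be the LCS length of the first i characters of X and the first j characters of Y. dp[i][j] = dp[i-1][j-1]+1 when the i-th and j-th characters match, else max(dp[i-1][j], dp[i][j-1]).
    ·  Q  P  V  C  C  P  Q
 ·  0  0  0  0  0  0  0  0
 P  0  0  1  1  1  1  1  1
 C  0  0  1  1  2  2  2  2
 Q  0  1  1  1  2  2  2  3
 C  0  1  1  1  2  3  3  3
 C  0  1  1  1  2  3  3  3
 P  0  1  2  2  2  3  4  4
 Q  0  1  2  2  2  3  4  5
 Q  0  1  2  2  2  3  4  5
dp[8][7] = 5. One LCS (by backtracking along matches): PCCPQ.

5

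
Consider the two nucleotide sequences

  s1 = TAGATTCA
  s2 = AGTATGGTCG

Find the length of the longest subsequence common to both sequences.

6

Let dp[i][j] be the LCS length of the first i bases of s1 and the first j bases of s2. dp[i][j] = dp[i-1][j-1]+1 when the i-th and j-th bases match, else max(dp[i-1][j], dp[i][j-1]).
    ·  A  G  T  A  T  G  G  T  C  G
 ·  0  0  0  0  0  0  0  0  0  0  0
 T  0  0  0  1  1  1  1  1  1  1  1
 A  0  1  1  1  2  2  2  2  2  2  2
 G  0  1  2  2  2  2  3  3  3  3  3
 A  0  1  2  2  3  3  3  3  3  3  3
 T  0  1  2  3  3  4  4  4  4  4  4
 T  0  1  2  3  3  4  4  4  5  5  5
 C  0  1  2  3  3  4  4  4  5  6  6
 A  0  1  2  3  4  4  4  4  5  6  6
dp[8][10] = 6. One LCS (by backtracking along matches): AGATTC.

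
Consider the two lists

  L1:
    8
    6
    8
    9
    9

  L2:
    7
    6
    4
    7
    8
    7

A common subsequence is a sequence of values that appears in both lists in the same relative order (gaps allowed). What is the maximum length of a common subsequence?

Let dp[i][j] be the LCS length of the first i values of L1 and the first j values of L2. dp[i][j] = dp[i-1][j-1]+1 when the i-th and j-th values match, else max(dp[i-1][j], dp[i][j-1]).
    ·  7  6  4  7  8  7
 ·  0  0  0  0  0  0  0
 8  0  0  0  0  0  1  1
 6  0  0  1  1  1  1  1
 8  0  0  1  1  1  2  2
 9  0  0  1  1  1  2  2
 9  0  0  1  1  1  2  2
dp[5][6] = 2. One LCS (by backtracking along matches): 6, 8.

2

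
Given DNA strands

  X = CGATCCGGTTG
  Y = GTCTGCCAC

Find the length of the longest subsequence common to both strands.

Taking G at X[2]=Y[1] → T at X[4]=Y[2] → C at X[6]=Y[3] → T at X[10]=Y[4] → G at X[11]=Y[5] gives a common subsequence of length 5. The LCS DP gives dp[11][9] = 5, so this is optimal.

5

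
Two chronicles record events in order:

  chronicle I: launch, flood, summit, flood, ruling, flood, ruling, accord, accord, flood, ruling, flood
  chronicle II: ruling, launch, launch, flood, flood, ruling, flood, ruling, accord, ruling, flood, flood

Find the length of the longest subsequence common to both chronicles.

9

Taking launch (chronicle I #1, chronicle II #3); then flood (chronicle I #2, chronicle II #4); then flood (chronicle I #4, chronicle II #5); then ruling (chronicle I #5, chronicle II #6); then flood (chronicle I #6, chronicle II #7); then ruling (chronicle I #7, chronicle II #8); then accord (chronicle I #8, chronicle II #9); then flood (chronicle I #10, chronicle II #11); then flood (chronicle I #12, chronicle II #12) gives a common subsequence of length 9. Since dp[12][12] = 9, nothing longer is possible.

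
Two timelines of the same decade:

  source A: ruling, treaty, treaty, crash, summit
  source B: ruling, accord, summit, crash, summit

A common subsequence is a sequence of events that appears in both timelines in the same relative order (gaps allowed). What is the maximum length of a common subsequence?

Pick ruling [1,1]; then crash [4,4]; then summit [5,5]; all 3 events appear in both, in order. The LCS DP gives dp[5][5] = 3, so this is optimal.

3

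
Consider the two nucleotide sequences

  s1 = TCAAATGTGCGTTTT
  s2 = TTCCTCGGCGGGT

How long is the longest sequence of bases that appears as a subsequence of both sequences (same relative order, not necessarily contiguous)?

8

Pick T (s1 #1, s2 #2); then C (s1 #2, s2 #4); then T (s1 #6, s2 #5); then G (s1 #7, s2 #7); then G (s1 #9, s2 #8); then C (s1 #10, s2 #9); then G (s1 #11, s2 #12); then T (s1 #15, s2 #13); all 8 bases appear in both, in order. Since dp[15][13] = 8, nothing longer is possible.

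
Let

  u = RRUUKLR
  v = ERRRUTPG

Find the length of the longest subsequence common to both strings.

Pick R at u[1]=v[3]; then R at u[2]=v[4]; then U at u[3]=v[5]; all 3 characters appear in both, in order. Since dp[7][8] = 3, nothing longer is possible.

3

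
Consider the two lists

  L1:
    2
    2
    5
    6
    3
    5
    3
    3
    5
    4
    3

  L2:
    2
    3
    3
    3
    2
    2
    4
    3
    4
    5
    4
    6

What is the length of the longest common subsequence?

Taking 2 at L1[1]=L2[1] → 3 at L1[5]=L2[3] → 3 at L1[7]=L2[4] → 3 at L1[8]=L2[8] → 5 at L1[9]=L2[10] → 4 at L1[10]=L2[11] gives a common subsequence of length 6. Since dp[11][12] = 6, nothing longer is possible.

6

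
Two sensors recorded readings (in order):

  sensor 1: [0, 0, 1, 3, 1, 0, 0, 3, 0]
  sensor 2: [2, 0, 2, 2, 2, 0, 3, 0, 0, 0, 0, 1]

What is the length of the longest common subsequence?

6

Taking 0 at sensor 1[1]=sensor 2[2], then 0 at sensor 1[2]=sensor 2[6], then 3 at sensor 1[4]=sensor 2[7], then 0 at sensor 1[6]=sensor 2[9], then 0 at sensor 1[7]=sensor 2[10], then 0 at sensor 1[9]=sensor 2[11] gives a common subsequence of length 6. Since dp[9][12] = 6, nothing longer is possible.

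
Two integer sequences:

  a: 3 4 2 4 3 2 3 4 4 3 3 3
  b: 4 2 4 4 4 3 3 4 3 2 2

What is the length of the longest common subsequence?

8

One common subsequence of length 8: 4 [2,1], 2 [3,2], 4 [4,3], 4 [8,4], 4 [9,5], 3 [10,6], 3 [11,7], 3 [12,9], and the DP table's final entry dp[12][11] is also 8, so no common subsequence is longer.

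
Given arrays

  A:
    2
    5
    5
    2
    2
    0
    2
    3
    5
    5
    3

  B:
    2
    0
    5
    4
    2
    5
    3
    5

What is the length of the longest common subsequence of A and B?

Let dp[i][j] be the LCS length of the first i values of A and the first j values of B. dp[i][j] = dp[i-1][j-1]+1 when the i-th and j-th values match, else max(dp[i-1][j], dp[i][j-1]).
    ·  2  0  5  4  2  5  3  5
 ·  0  0  0  0  0  0  0  0  0
 2  0  1  1  1  1  1  1  1  1
 5  0  1  1  2  2  2  2  2  2
 5  0  1  1  2  2  2  3  3  3
 2  0  1  1  2  2  3  3  3  3
 2  0  1  1  2  2  3  3  3  3
 0  0  1  2  2  2  3  3  3  3
 2  0  1  2  2  2  3  3  3  3
 3  0  1  2  2  2  3  3  4  4
 5  0  1  2  3  3  3  4  4  5
 5  0  1  2  3  3  3  4  4  5
 3  0  1  2  3  3  3  4  5  5
dp[11][8] = 5. One LCS (by backtracking along matches): 2, 5, 5, 3, 5.

5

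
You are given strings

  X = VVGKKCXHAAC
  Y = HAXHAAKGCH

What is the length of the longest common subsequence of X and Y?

5

Match X at X[7]=Y[3]; then H at X[8]=Y[4]; then A at X[9]=Y[5]; then A at X[10]=Y[6]; then C at X[11]=Y[9] — 5 characters in the same relative order in both. Since dp[11][10] = 5, nothing longer is possible.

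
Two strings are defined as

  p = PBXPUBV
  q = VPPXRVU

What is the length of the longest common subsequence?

Pick P (p #1, q #3), then X (p #3, q #4), then U (p #5, q #7); all 3 characters appear in both, in order, and the DP table's final entry dp[7][7] is also 3, so no common subsequence is longer.

3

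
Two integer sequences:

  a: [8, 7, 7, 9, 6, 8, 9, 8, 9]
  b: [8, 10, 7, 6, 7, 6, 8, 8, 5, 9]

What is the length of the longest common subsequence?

7

Let dp[i][j] be the LCS length of the first i values of a and the first j values of b. dp[i][j] = dp[i-1][j-1]+1 when the i-th and j-th values match, else max(dp[i-1][j], dp[i][j-1]).
    ·  8 10  7  6  7  6  8  8  5  9
 ·  0  0  0  0  0  0  0  0  0  0  0
 8  0  1  1  1  1  1  1  1  1  1  1
 7  0  1  1  2  2  2  2  2  2  2  2
 7  0  1  1  2  2  3  3  3  3  3  3
 9  0  1  1  2  2  3  3  3  3  3  4
 6  0  1  1  2  3  3  4  4  4  4  4
 8  0  1  1  2  3  3  4  5  5  5  5
 9  0  1  1  2  3  3  4  5  5  5  6
 8  0  1  1  2  3  3  4  5  6  6  6
 9  0  1  1  2  3  3  4  5  6  6  7
dp[9][10] = 7. One LCS (by backtracking along matches): 8, 7, 7, 6, 8, 8, 9.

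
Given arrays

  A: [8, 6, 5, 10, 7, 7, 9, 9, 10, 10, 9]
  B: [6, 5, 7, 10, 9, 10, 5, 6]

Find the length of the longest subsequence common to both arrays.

Let dp[i][j] be the LCS length of the first i values of A and the first j values of B. dp[i][j] = dp[i-1][j-1]+1 when the i-th and j-th values match, else max(dp[i-1][j], dp[i][j-1]).
    ·  6  5  7 10  9 10  5  6
 ·  0  0  0  0  0  0  0  0  0
 8  0  0  0  0  0  0  0  0  0
 6  0  1  1  1  1  1  1  1  1
 5  0  1  2  2  2  2  2  2  2
10  0  1  2  2  3  3  3  3  3
 7  0  1  2  3  3  3  3  3  3
 7  0  1  2  3  3  3  3  3  3
 9  0  1  2  3  3  4  4  4  4
 9  0  1  2  3  3  4  4  4  4
10  0  1  2  3  4  4  5  5  5
10  0  1  2  3  4  4  5  5  5
 9  0  1  2  3  4  5  5  5  5
dp[11][8] = 5. One LCS (by backtracking along matches): 6, 5, 10, 9, 10.

5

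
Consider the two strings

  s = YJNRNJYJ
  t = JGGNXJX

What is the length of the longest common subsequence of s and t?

Taking J at s[2]=t[1] → N at s[3]=t[4] → J at s[6]=t[6] gives a common subsequence of length 3. The LCS DP gives dp[8][7] = 3, so this is optimal.

3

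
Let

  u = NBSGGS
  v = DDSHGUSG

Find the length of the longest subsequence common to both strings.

Taking S [3,3], G [4,5], G [5,8] gives a common subsequence of length 3, and the DP table's final entry dp[6][8] is also 3, so no common subsequence is longer.

3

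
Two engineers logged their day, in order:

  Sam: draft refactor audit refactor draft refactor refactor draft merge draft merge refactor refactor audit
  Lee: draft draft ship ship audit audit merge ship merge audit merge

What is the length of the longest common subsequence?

Match draft [1,2], then audit [3,6], then merge [9,7], then merge [11,9], then audit [14,10] — 5 tasks in the same relative order in both. dp[14][11] = 5 confirms this is the maximum.

5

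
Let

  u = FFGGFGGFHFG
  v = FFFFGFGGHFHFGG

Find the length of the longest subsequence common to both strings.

One common subsequence of length 10: F at u[1]=v[3]; then F at u[2]=v[4]; then G at u[4]=v[5]; then F at u[5]=v[6]; then G at u[6]=v[7]; then G at u[7]=v[8]; then F at u[8]=v[10]; then H at u[9]=v[11]; then F at u[10]=v[12]; then G at u[11]=v[14]. dp[11][14] = 10 confirms this is the maximum.

10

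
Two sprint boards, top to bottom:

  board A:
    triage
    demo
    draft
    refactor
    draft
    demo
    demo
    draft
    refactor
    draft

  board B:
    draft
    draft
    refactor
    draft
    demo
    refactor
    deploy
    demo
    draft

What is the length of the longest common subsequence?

Match draft (board A #3, board B #2) → refactor (board A #4, board B #3) → draft (board A #5, board B #4) → demo (board A #6, board B #5) → demo (board A #7, board B #8) → draft (board A #10, board B #9) — 6 tasks in the same relative order in both. dp[10][9] = 6 confirms this is the maximum.

6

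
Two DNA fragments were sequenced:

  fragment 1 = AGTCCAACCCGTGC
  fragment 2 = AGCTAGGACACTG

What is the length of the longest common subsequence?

9

One common subsequence of length 9: A at fragment 1[1]=fragment 2[1]; then G at fragment 1[2]=fragment 2[2]; then T at fragment 1[3]=fragment 2[4]; then A at fragment 1[6]=fragment 2[5]; then A at fragment 1[7]=fragment 2[8]; then C at fragment 1[8]=fragment 2[9]; then C at fragment 1[10]=fragment 2[11]; then T at fragment 1[12]=fragment 2[12]; then G at fragment 1[13]=fragment 2[13]. The LCS DP gives dp[14][13] = 9, so this is optimal.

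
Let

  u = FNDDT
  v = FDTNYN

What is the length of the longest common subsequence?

3

Let dp[i][j] be the LCS length of the first i characters of u and the first j characters of v. dp[i][j] = dp[i-1][j-1]+1 when the i-th and j-th characters match, else max(dp[i-1][j], dp[i][j-1]).
    ·  F  D  T  N  Y  N
 ·  0  0  0  0  0  0  0
 F  0  1  1  1  1  1  1
 N  0  1  1  1  2  2  2
 D  0  1  2  2  2  2  2
 D  0  1  2  2  2  2  2
 T  0  1  2  3  3  3  3
dp[5][6] = 3. One LCS (by backtracking along matches): FDT.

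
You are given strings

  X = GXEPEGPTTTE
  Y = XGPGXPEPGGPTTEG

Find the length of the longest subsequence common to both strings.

9

One common subsequence of length 9: G at X[1]=Y[4]; then X at X[2]=Y[5]; then E at X[3]=Y[7]; then P at X[4]=Y[8]; then G at X[6]=Y[10]; then P at X[7]=Y[11]; then T at X[9]=Y[12]; then T at X[10]=Y[13]; then E at X[11]=Y[14]. The LCS DP gives dp[11][15] = 9, so this is optimal.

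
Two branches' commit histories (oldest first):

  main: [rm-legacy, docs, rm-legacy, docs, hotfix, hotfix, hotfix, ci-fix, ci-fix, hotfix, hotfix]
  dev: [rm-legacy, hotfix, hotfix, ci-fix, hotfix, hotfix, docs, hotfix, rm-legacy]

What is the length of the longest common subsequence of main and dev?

6

Pick rm-legacy at main[3]=dev[1]; then hotfix at main[5]=dev[2]; then hotfix at main[6]=dev[3]; then hotfix at main[7]=dev[5]; then hotfix at main[10]=dev[6]; then hotfix at main[11]=dev[8]; all 6 commits appear in both, in order. dp[11][9] = 6 confirms this is the maximum.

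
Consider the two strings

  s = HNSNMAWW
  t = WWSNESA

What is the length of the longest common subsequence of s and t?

Taking N [2,4] → S [3,6] → A [6,7] gives a common subsequence of length 3. Since dp[8][7] = 3, nothing longer is possible.

3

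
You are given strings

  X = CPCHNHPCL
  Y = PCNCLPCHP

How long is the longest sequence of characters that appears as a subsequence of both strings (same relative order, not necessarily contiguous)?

Pick C (X #1, Y #4); then P (X #2, Y #6); then C (X #3, Y #7); then H (X #6, Y #8); then P (X #7, Y #9); all 5 characters appear in both, in order. The LCS DP gives dp[9][9] = 5, so this is optimal.

5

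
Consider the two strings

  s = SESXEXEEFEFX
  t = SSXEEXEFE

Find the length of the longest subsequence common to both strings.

Pick S [1,1], S [3,2], X [4,3], E [5,5], X [6,6], E [8,7], F [9,8], E [10,9]; all 8 characters appear in both, in order. Since dp[12][9] = 8, nothing longer is possible.

8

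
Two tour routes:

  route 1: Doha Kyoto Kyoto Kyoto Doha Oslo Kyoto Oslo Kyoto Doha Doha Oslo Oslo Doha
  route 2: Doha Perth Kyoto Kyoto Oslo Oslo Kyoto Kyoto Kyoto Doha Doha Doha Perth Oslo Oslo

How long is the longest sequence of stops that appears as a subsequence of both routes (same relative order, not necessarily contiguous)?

Pick Doha at route 1[1]=route 2[1], then Kyoto at route 1[2]=route 2[3], then Kyoto at route 1[3]=route 2[4], then Kyoto at route 1[4]=route 2[7], then Kyoto at route 1[7]=route 2[8], then Kyoto at route 1[9]=route 2[9], then Doha at route 1[10]=route 2[11], then Doha at route 1[11]=route 2[12], then Oslo at route 1[12]=route 2[14], then Oslo at route 1[13]=route 2[15]; all 10 stops appear in both, in order. Since dp[14][15] = 10, nothing longer is possible.

10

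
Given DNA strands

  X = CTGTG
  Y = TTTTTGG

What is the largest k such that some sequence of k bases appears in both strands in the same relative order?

Taking T [2,5]; then G [3,6]; then G [5,7] gives a common subsequence of length 3, and the DP table's final entry dp[5][7] is also 3, so no common subsequence is longer.

3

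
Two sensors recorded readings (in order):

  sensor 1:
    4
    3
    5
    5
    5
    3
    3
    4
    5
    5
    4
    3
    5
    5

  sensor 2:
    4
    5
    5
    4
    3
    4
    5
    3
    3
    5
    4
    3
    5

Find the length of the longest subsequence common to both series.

10

Match 4 [1,1], 5 [3,2], 5 [4,3], 5 [5,7], 3 [6,8], 3 [7,9], 5 [10,10], 4 [11,11], 3 [12,12], 5 [14,13] — 10 values in the same relative order in both. dp[14][13] = 10 confirms this is the maximum.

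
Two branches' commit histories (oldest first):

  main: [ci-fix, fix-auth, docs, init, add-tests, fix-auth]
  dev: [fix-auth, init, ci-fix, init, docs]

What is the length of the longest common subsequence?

2

Pick ci-fix (main #1, dev #3), then docs (main #3, dev #5); all 2 commits appear in both, in order. The LCS DP gives dp[6][5] = 2, so this is optimal.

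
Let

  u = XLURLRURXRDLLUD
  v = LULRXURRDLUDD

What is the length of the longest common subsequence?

11

Taking L [2,1]; then U [3,2]; then L [5,3]; then R [6,4]; then U [7,6]; then R [8,7]; then R [10,8]; then D [11,9]; then L [13,10]; then U [14,11]; then D [15,13] gives a common subsequence of length 11. Since dp[15][13] = 11, nothing longer is possible.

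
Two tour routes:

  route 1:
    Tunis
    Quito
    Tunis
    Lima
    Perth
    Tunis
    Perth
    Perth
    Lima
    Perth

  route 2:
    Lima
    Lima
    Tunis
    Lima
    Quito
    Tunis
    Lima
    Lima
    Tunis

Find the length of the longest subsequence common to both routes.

Match Tunis (route 1 #1, route 2 #3), Quito (route 1 #2, route 2 #5), Tunis (route 1 #3, route 2 #6), Lima (route 1 #4, route 2 #8), Tunis (route 1 #6, route 2 #9) — 5 stops in the same relative order in both. The LCS DP gives dp[10][9] = 5, so this is optimal.

5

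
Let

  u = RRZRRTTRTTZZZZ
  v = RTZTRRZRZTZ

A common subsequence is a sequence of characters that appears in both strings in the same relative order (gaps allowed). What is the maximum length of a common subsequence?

7

Taking R (u #1, v #1), Z (u #3, v #3), R (u #4, v #5), R (u #5, v #6), R (u #8, v #8), T (u #10, v #10), Z (u #14, v #11) gives a common subsequence of length 7. The LCS DP gives dp[14][11] = 7, so this is optimal.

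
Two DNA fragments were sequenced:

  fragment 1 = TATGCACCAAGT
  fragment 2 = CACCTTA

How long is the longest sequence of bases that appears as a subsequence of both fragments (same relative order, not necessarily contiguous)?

5

One common subsequence of length 5: C [5,1], then A [6,2], then C [7,3], then C [8,4], then A [10,7]. dp[12][7] = 5 confirms this is the maximum.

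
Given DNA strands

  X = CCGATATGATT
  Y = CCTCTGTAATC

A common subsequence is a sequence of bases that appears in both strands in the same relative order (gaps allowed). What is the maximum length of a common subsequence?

7

Taking C at X[1]=Y[2] → C at X[2]=Y[4] → G at X[3]=Y[6] → T at X[5]=Y[7] → A at X[6]=Y[8] → A at X[9]=Y[9] → T at X[10]=Y[10] gives a common subsequence of length 7. dp[11][11] = 7 confirms this is the maximum.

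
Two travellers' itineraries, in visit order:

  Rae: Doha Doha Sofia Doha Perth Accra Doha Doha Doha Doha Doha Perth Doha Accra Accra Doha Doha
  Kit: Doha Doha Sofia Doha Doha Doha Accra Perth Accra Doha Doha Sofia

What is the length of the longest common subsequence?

10

One common subsequence of length 10: Doha at Rae[1]=Kit[1] → Doha at Rae[2]=Kit[2] → Sofia at Rae[3]=Kit[3] → Doha at Rae[4]=Kit[4] → Doha at Rae[7]=Kit[5] → Doha at Rae[8]=Kit[6] → Perth at Rae[12]=Kit[8] → Accra at Rae[15]=Kit[9] → Doha at Rae[16]=Kit[10] → Doha at Rae[17]=Kit[11]. dp[17][12] = 10 confirms this is the maximum.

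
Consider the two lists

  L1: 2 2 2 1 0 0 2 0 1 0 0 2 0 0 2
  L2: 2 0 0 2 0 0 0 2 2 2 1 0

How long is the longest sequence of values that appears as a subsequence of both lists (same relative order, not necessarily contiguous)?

9

Taking 2 [3,1], 0 [5,2], 0 [6,3], 2 [7,4], 0 [8,5], 0 [10,6], 0 [11,7], 2 [12,10], 0 [14,12] gives a common subsequence of length 9. Since dp[15][12] = 9, nothing longer is possible.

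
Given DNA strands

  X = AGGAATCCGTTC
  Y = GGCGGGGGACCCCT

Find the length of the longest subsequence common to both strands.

Match G (X #2, Y #7), then G (X #3, Y #8), then A (X #4, Y #9), then C (X #7, Y #12), then C (X #8, Y #13), then T (X #11, Y #14) — 6 bases in the same relative order in both, and the DP table's final entry dp[12][14] is also 6, so no common subsequence is longer.

6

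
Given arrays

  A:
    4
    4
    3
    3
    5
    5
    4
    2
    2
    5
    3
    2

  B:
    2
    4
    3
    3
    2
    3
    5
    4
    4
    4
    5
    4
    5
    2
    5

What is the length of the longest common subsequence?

Match 4 at A[1]=B[2] → 3 at A[3]=B[4] → 3 at A[4]=B[6] → 5 at A[5]=B[7] → 5 at A[6]=B[11] → 4 at A[7]=B[12] → 2 at A[9]=B[14] → 5 at A[10]=B[15] — 8 values in the same relative order in both, and the DP table's final entry dp[12][15] is also 8, so no common subsequence is longer.

8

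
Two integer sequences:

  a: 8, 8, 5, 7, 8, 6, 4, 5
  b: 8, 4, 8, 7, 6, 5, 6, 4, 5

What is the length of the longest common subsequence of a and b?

6

Match 8 at a[1]=b[1], 8 at a[2]=b[3], 5 at a[3]=b[6], 6 at a[6]=b[7], 4 at a[7]=b[8], 5 at a[8]=b[9] — 6 values in the same relative order in both. The LCS DP gives dp[8][9] = 6, so this is optimal.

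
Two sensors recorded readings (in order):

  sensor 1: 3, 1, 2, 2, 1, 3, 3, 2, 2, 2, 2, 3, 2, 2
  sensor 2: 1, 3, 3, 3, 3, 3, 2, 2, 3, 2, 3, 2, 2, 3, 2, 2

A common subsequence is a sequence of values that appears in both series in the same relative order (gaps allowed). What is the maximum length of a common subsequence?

Taking 3 at sensor 1[1]=sensor 2[6]; then 2 at sensor 1[3]=sensor 2[7]; then 2 at sensor 1[4]=sensor 2[8]; then 3 at sensor 1[6]=sensor 2[9]; then 3 at sensor 1[7]=sensor 2[11]; then 2 at sensor 1[10]=sensor 2[12]; then 2 at sensor 1[11]=sensor 2[13]; then 3 at sensor 1[12]=sensor 2[14]; then 2 at sensor 1[13]=sensor 2[15]; then 2 at sensor 1[14]=sensor 2[16] gives a common subsequence of length 10. The LCS DP gives dp[14][16] = 10, so this is optimal.

10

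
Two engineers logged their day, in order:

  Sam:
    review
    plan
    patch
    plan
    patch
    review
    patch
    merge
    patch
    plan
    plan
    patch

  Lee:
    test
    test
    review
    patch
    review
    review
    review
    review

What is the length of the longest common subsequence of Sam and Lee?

Pick review (Sam #1, Lee #3); then patch (Sam #3, Lee #4); then review (Sam #6, Lee #8); all 3 tasks appear in both, in order. The LCS DP gives dp[12][8] = 3, so this is optimal.

3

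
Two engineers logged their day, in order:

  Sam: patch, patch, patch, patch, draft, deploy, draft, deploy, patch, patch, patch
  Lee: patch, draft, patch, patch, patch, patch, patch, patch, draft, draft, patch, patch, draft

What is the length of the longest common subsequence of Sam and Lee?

Pick patch (Sam #1, Lee #5); then patch (Sam #2, Lee #6); then patch (Sam #3, Lee #7); then patch (Sam #4, Lee #8); then draft (Sam #5, Lee #9); then draft (Sam #7, Lee #10); then patch (Sam #9, Lee #11); then patch (Sam #10, Lee #12); all 8 tasks appear in both, in order. dp[11][13] = 8 confirms this is the maximum.

8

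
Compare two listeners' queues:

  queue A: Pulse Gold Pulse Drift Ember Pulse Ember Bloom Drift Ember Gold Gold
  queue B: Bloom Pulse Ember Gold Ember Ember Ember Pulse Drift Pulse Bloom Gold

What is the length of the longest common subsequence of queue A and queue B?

7

Match Pulse [1,2] → Gold [2,4] → Pulse [3,8] → Drift [4,9] → Pulse [6,10] → Bloom [8,11] → Gold [12,12] — 7 songs in the same relative order in both. Since dp[12][12] = 7, nothing longer is possible.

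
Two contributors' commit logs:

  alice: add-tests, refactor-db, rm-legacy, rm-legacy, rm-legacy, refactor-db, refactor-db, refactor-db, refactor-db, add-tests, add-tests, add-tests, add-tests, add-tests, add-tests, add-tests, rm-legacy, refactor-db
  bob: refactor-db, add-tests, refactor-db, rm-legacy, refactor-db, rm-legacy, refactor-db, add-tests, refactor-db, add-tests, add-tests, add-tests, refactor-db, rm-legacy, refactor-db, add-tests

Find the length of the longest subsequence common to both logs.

11

One common subsequence of length 11: add-tests at alice[1]=bob[2], refactor-db at alice[2]=bob[3], rm-legacy at alice[3]=bob[4], rm-legacy at alice[5]=bob[6], refactor-db at alice[6]=bob[7], refactor-db at alice[9]=bob[9], add-tests at alice[10]=bob[10], add-tests at alice[11]=bob[11], add-tests at alice[12]=bob[12], rm-legacy at alice[17]=bob[14], refactor-db at alice[18]=bob[15], and the DP table's final entry dp[18][16] is also 11, so no common subsequence is longer.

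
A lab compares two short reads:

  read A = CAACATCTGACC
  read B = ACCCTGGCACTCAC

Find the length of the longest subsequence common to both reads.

8

Taking C at read A[1]=read B[2], C at read A[4]=read B[3], C at read A[7]=read B[4], T at read A[8]=read B[5], G at read A[9]=read B[7], A at read A[10]=read B[9], C at read A[11]=read B[12], C at read A[12]=read B[14] gives a common subsequence of length 8. Since dp[12][14] = 8, nothing longer is possible.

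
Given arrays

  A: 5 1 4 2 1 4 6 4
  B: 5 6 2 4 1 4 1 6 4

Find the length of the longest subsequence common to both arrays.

One common subsequence of length 6: 5 at A[1]=B[1]; then 1 at A[2]=B[5]; then 4 at A[3]=B[6]; then 1 at A[5]=B[7]; then 6 at A[7]=B[8]; then 4 at A[8]=B[9], and the DP table's final entry dp[8][9] is also 6, so no common subsequence is longer.

6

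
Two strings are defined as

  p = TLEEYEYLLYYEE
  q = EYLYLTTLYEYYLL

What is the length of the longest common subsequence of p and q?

7

One common subsequence of length 7: T [1,7]; then L [2,8]; then E [4,10]; then Y [5,11]; then Y [7,12]; then L [8,13]; then L [9,14]. dp[13][14] = 7 confirms this is the maximum.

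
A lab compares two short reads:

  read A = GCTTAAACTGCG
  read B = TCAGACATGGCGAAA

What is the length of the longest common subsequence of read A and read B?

8

Match C at read A[2]=read B[2], then A at read A[5]=read B[3], then A at read A[6]=read B[5], then A at read A[7]=read B[7], then T at read A[9]=read B[8], then G at read A[10]=read B[10], then C at read A[11]=read B[11], then G at read A[12]=read B[12] — 8 bases in the same relative order in both. The LCS DP gives dp[12][15] = 8, so this is optimal.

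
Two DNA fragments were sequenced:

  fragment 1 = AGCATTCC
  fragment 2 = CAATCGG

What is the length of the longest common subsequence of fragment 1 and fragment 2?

One common subsequence of length 4: A [1,2], A [4,3], T [6,4], C [7,5], and the DP table's final entry dp[8][7] is also 4, so no common subsequence is longer.

4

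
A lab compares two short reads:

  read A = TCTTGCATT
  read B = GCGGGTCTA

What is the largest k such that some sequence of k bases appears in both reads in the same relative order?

Let dp[i][j] be the LCS length of the first i bases of read A and the first j bases of read B. dp[i][j] = dp[i-1][j-1]+1 when the i-th and j-th bases match, else max(dp[i-1][j], dp[i][j-1]).
    ·  G  C  G  G  G  T  C  T  A
 ·  0  0  0  0  0  0  0  0  0  0
 T  0  0  0  0  0  0  1  1  1  1
 C  0  0  1  1  1  1  1  2  2  2
 T  0  0  1  1  1  1  2  2  3  3
 T  0  0  1  1  1  1  2  2  3  3
 G  0  1  1  2  2  2  2  2  3  3
 C  0  1  2  2  2  2  2  3  3  3
 A  0  1  2  2  2  2  2  3  3  4
 T  0  1  2  2  2  2  3  3  4  4
 T  0  1  2  2  2  2  3  3  4  4
dp[9][9] = 4. One LCS (by backtracking along matches): TCTA.

4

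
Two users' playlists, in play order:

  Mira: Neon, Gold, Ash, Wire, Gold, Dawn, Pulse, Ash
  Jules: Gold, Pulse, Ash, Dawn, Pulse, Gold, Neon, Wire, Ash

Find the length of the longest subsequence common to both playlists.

One common subsequence of length 5: Gold [2,1] → Ash [3,3] → Dawn [6,4] → Pulse [7,5] → Ash [8,9]. The LCS DP gives dp[8][9] = 5, so this is optimal.

5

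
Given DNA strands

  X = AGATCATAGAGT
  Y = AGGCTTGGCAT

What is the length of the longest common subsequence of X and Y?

7

One common subsequence of length 7: A [1,1], G [2,3], T [4,5], T [7,6], G [9,8], A [10,10], T [12,11]. dp[12][11] = 7 confirms this is the maximum.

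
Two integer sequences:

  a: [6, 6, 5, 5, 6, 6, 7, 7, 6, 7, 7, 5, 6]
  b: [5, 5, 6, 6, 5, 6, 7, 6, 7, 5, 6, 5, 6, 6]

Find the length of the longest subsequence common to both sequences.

9

Taking 6 (a #1, b #3), 6 (a #2, b #4), 5 (a #4, b #5), 6 (a #5, b #6), 6 (a #6, b #8), 7 (a #7, b #9), 6 (a #9, b #11), 5 (a #12, b #12), 6 (a #13, b #14) gives a common subsequence of length 9. dp[13][14] = 9 confirms this is the maximum.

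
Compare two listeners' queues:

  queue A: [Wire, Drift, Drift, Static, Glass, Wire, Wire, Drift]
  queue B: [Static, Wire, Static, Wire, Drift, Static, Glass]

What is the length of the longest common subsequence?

4

Taking Wire [1,4], Drift [3,5], Static [4,6], Glass [5,7] gives a common subsequence of length 4. dp[8][7] = 4 confirms this is the maximum.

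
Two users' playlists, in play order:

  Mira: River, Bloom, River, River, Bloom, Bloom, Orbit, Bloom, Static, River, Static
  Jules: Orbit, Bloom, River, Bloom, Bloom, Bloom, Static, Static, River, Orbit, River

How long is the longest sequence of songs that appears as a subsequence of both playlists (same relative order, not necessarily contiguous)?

One common subsequence of length 7: Bloom (Mira #2, Jules #2); then River (Mira #4, Jules #3); then Bloom (Mira #5, Jules #4); then Bloom (Mira #6, Jules #5); then Bloom (Mira #8, Jules #6); then Static (Mira #9, Jules #8); then River (Mira #10, Jules #11). The LCS DP gives dp[11][11] = 7, so this is optimal.

7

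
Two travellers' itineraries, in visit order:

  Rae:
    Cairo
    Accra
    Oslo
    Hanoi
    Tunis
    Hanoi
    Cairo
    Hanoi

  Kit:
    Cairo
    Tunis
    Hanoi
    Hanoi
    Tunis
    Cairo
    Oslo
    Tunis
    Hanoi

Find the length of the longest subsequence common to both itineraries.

Match Cairo [1,1]; then Hanoi [4,4]; then Tunis [5,5]; then Cairo [7,6]; then Hanoi [8,9] — 5 stops in the same relative order in both. dp[8][9] = 5 confirms this is the maximum.

5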